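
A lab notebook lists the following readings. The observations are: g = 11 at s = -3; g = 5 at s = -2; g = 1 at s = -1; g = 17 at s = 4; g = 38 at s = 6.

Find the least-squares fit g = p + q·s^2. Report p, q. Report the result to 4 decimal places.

p = 0.6780, q = 1.0395

Normal-equation sums: Σ1 = 5, Σs^2 = 66, Σs^2·s^2 = 1650.
For Xᵀg: Σg = 72, Σs^2·g = 1760.
Normal equations: [[5, 66]; [66, 1650]]·[p, q]ᵀ = [72, 1760]ᵀ.
Eliminating q: 1650·(row 1) − 66·(row 2) gives 3894·p = 1650·72 − 66·1760 = 2640, so p = 40/59.
Then q = (1760 − 66·(40/59))/1650 = 184/177.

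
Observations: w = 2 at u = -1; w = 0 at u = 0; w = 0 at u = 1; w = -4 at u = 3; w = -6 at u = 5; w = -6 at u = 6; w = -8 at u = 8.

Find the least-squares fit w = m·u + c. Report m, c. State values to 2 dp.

m = -1.12, c = 0.38

Entries of MᵀM: Σu·u = 136, Σu = 22, Σ1 = 7.
For Mᵀw: Σu·w = -144, Σw = -22.
So MᵀM·[m, c]ᵀ = Mᵀw: [[136, 22]; [22, 7]]·[m, c]ᵀ = [-144, -22]ᵀ.
Eliminating c: 7·(row 1) − 22·(row 2) gives 468·m = 7·(-144) − 22·(-22) = -524, so m = -131/117.
Then c = ((-22) − 22·(-131/117))/7 = 44/117.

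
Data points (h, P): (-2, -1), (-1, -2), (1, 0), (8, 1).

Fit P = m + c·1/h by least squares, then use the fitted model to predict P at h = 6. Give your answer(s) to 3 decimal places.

P̂ = -0.215

With design matrix A, AᵀA = [[4, -3/8]; [-3/8, 145/64]] and AᵀP = [-2, 21/8]ᵀ.
det = 4·(145/64) − (-3/8)² = 571/64.
m = ((-2)·(145/64) − (-3/8)·(21/8))/(571/64) = -227/571; c = (4·(21/8) − (-3/8)·(-2))/(571/64) = 624/571.
At h = 6: P̂ = (-227/571)·(1) + (624/571)·(1/6) = -123/571.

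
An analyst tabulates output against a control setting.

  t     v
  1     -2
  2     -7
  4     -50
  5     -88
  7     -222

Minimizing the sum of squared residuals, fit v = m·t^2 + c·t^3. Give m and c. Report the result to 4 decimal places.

m = -1.0853, c = -0.4921

The normal system AᵀA·[m, c]ᵀ = Aᵀv is [[3299, 20989]; [20989, 137435]]·[m, c]ᵀ = [-13908, -90404]ᵀ.
Determinant 3299·137435 − 20989² = 12859944.
m = ((-13908)·137435 − 20989·(-90404))/12859944 = -1744553/1607493; c = (3299·(-90404) − 20989·(-13908))/12859944 = -790973/1607493.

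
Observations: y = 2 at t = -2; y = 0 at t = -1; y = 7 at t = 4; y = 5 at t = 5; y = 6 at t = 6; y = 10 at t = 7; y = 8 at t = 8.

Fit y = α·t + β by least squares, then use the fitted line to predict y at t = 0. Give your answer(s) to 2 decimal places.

Entries of XᵀX: Σt·t = 195, Σt = 27, Σ1 = 7.
For Xᵀy: Σt·y = 219, Σy = 38.
XᵀX·[α, β]ᵀ = Xᵀy becomes [[195, 27]; [27, 7]]·[α, β]ᵀ = [219, 38]ᵀ.
det = 195·7 − 27² = 636.
α = (219·7 − 27·38)/636 = 169/212; β = (195·38 − 27·219)/636 = 499/212.
At t = 0: ŷ = (169/212)·(0) + (499/212)·(1) = 499/212.

ŷ = 2.35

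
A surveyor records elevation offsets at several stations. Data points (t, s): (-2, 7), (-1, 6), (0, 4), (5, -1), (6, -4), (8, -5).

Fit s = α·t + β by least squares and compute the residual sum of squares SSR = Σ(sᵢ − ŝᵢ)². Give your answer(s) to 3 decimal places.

Compute the Gram sums: Σt·t = 130, Σt = 16, Σ1 = 6.
And Σt·s = -89, Σs = 7.
Determinant 130·6 − 16² = 524.
α = ((-89)·6 − 16·7)/524 = -323/262; β = (130·7 − 16·(-89))/524 = 1167/262.
Residuals: 21/262, 41/131, -119/262, 93/131, -277/262, 107/262; SSR = 275/131.

SSR = 2.099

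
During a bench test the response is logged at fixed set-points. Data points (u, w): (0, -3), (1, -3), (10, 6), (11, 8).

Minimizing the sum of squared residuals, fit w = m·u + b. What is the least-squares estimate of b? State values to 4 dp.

From the data, Σu·u = 222, Σu = 22, Σ1 = 4.
Moment sums: Σu·w = 145, Σw = 8.
MᵀM·[m, b]ᵀ = Mᵀw becomes [[222, 22]; [22, 4]]·[m, b]ᵀ = [145, 8]ᵀ.
Δ = 222·4 − 22² = 404.
m = (145·4 − 22·8)/404 = 1; b = (222·8 − 22·145)/404 = -7/2.

b = -3.5000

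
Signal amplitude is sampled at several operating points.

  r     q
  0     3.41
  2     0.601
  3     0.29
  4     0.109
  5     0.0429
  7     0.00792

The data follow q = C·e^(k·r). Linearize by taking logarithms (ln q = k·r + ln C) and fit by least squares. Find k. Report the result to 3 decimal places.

Taking logs, ln q = k·r + ln C, so regress ln q on r.
AᵀA = [[103.0000, 21.0000]; [21.0000, 6]], rhs = [-63.2105, -10.7240]ᵀ  (here Σr = 21.0000, Σ(r)² = 103.0000, Σln q = -10.7240, Σr·ln q = -63.2105).
Δ = 103.0000·6 − (21.0000)² = 177.0000; k = (-63.2105·6 − 21.0000·-10.7240)/177.0000 = -0.87039, ln C = (103.0000·-10.7240 − 21.0000·-63.2105)/177.0000 = 1.25905.

k = -0.870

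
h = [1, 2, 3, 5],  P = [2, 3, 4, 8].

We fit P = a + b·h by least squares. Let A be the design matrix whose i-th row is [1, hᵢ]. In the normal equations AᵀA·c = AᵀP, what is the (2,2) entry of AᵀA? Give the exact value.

Row 2 ↔ basis h, column 2 ↔ basis h, so (AᵀA)_{2,2} = Σᵢ (h)·(h) = (1)·(1) + (2)·(2) + (3)·(3) + (5)·(5) = 39.

39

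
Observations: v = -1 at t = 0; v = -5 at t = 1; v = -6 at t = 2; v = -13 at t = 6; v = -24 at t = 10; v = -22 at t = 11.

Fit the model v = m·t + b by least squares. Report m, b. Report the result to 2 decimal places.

From the data, Σt·t = 262, Σt = 30, Σ1 = 6.
And Σt·v = -577, Σv = -71.
So AᵀA·[m, b]ᵀ = Aᵀv: [[262, 30]; [30, 6]]·[m, b]ᵀ = [-577, -71]ᵀ.
det = 262·6 − 30² = 672.
m = ((-577)·6 − 30·(-71))/672 = -111/56; b = (262·(-71) − 30·(-577))/672 = -323/168.

m = -1.98, b = -1.92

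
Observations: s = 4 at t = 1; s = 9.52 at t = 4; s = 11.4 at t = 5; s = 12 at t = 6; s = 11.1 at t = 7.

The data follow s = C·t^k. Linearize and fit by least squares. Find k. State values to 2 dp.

k = 0.58

With ln sᵢ as the transformed response and ln tᵢ as the regressor:
XᵀX = [[11.5091, 6.7334]; [6.7334, 5]], rhs = [16.1767, 10.9652]ᵀ  (here Σln t = 6.7334, Σ(ln t)² = 11.5091, Σln s = 10.9652, Σln t·ln s = 16.1767).
Slope k = (n·Σln t·ln s − Σln t·Σln s)/(n·Σ(ln t)² − (Σln t)²) = (5·16.1767 − 6.7334·10.9652)/12.2067 = 0.57760; ln C = (Σln s − k·Σln t)/n = 1.41519.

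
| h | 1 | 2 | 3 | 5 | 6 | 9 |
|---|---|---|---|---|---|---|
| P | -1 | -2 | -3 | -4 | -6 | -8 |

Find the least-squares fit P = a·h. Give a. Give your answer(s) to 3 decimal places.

a = -0.910

The normal equations are: 156·a = -142.
Hence a = -142 / 156 ≈ -0.910256.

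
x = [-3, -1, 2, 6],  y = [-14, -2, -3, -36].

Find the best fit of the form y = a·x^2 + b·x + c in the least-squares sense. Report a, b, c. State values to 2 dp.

Forming AᵀA = [[1394, 196, 50]; [196, 50, 4]; [50, 4, 4]] and Aᵀy = [-1436, -178, -55]ᵀ gives AᵀA·[a, b, c]ᵀ = Aᵀy.
Inverting the 3×3 Gram matrix, [a, b, c]ᵀ = [-5491/4686, 2449/2343, -21/142]ᵀ.

a = -1.17, b = 1.05, c = -0.15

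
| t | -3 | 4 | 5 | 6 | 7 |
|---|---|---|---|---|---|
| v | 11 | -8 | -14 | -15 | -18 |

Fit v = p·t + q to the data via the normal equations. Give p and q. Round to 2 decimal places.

Entries of MᵀM: Σt·t = 135, Σt = 19, Σ1 = 5.
For Mᵀv: Σt·v = -351, Σv = -44.
Normal equations: [[135, 19]; [19, 5]]·[p, q]ᵀ = [-351, -44]ᵀ.
Δ = 135·5 − 19² = 314.
p = ((-351)·5 − 19·(-44))/314 = -919/314; q = (135·(-44) − 19·(-351))/314 = 729/314.

p = -2.93, q = 2.32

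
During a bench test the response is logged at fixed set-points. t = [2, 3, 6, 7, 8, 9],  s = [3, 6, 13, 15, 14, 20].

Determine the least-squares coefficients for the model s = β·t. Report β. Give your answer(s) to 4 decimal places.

Entries of XᵀX: Σt·t = 243.
For Xᵀs: Σt·s = 499.
Hence β = 499 / 243 ≈ 2.0535.

β = 2.0535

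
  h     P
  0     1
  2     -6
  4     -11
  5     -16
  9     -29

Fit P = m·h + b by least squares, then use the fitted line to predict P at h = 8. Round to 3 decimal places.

P̂ = -25.504

Forming MᵀM = [[126, 20]; [20, 5]] and MᵀP = [-397, -61]ᵀ gives MᵀM·[m, b]ᵀ = MᵀP.
det = 126·5 − 20² = 230.
m = ((-397)·5 − 20·(-61))/230 = -153/46; b = (126·(-61) − 20·(-397))/230 = 127/115.
At h = 8: P̂ = (-153/46)·(8) + (127/115)·(1) = -2933/115.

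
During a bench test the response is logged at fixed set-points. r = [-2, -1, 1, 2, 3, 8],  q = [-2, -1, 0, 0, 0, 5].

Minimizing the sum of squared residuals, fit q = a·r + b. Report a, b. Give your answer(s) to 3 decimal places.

a = 0.658, b = -0.873

Sums needed: Σr·r = 83, Σr = 11, Σ1 = 6.
Moment sums: Σr·q = 45, Σq = 2.
Normal equations: [[83, 11]; [11, 6]]·[a, b]ᵀ = [45, 2]ᵀ.
Determinant 83·6 − 11² = 377.
a = (45·6 − 11·2)/377 = 248/377; b = (83·2 − 11·45)/377 = -329/377.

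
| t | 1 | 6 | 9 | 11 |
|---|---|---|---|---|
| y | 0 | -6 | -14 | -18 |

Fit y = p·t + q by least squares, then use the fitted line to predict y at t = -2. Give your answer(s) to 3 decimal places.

Setting ∂/∂p … = 0 gives: 239·p + 27·q = -360;  27·p + 4·q = -38.
Δ = 239·4 − 27² = 227.
p = ((-360)·4 − 27·(-38))/227 = -414/227; q = (239·(-38) − 27·(-360))/227 = 638/227.
At t = -2: ŷ = (-414/227)·(-2) + (638/227)·(1) = 1466/227.

ŷ = 6.458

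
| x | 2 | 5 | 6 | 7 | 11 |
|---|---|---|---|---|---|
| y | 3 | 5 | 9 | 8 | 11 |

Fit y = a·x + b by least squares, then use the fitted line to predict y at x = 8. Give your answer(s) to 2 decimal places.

Forming MᵀM = [[235, 31]; [31, 5]] and Mᵀy = [262, 36]ᵀ gives MᵀM·[a, b]ᵀ = Mᵀy.
Δ = 235·5 − 31² = 214.
a = (262·5 − 31·36)/214 = 97/107; b = (235·36 − 31·262)/214 = 169/107.
At x = 8: ŷ = (97/107)·(8) + (169/107)·(1) = 945/107.

ŷ = 8.83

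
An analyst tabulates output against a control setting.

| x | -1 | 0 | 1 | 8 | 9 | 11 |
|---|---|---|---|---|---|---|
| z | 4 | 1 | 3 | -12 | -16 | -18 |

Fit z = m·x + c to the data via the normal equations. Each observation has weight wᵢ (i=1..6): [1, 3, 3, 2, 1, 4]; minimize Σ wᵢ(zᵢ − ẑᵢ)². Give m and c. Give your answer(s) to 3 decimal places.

m = -1.888, c = 2.718

Sums needed: Σwᵢ·x·x = 697, Σwᵢ·x = 71, Σwᵢ·1 = 14.
And Σwᵢ·x·z = -1123, Σwᵢ·z = -96.
Normal equations: [[697, 71]; [71, 14]]·[m, c]ᵀ = [-1123, -96]ᵀ.
Eliminating c: 14·(row 1) − 71·(row 2) gives 4717·m = 14·(-1123) − 71·(-96) = -8906, so m = -8906/4717.
Then c = ((-96) − 71·(-8906/4717))/14 = 12821/4717.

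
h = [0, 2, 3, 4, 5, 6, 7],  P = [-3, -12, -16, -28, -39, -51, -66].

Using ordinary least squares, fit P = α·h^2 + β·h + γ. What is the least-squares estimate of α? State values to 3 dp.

Forming AᵀA = [[4675, 783, 139]; [783, 139, 27]; [139, 27, 7]] and AᵀP = [-6685, -1147, -215]ᵀ gives AᵀA·[α, β, γ]ᵀ = AᵀP.
Inverting the 3×3 Gram matrix, [α, β, γ]ᵀ = [-5053/5082, -1756/847, -2159/726]ᵀ.

α = -0.994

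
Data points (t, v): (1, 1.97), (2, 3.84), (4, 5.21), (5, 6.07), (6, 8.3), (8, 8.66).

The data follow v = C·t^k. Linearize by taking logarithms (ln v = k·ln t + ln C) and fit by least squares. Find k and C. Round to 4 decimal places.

Let Y = ln v. Fitting Y = k·ln t + ln C by least squares:
Σln t = 7.5601, Σ(ln t)² = 12.5270, Σln v = 9.7524, Σln t·ln v = 14.4039.
Normal system: [[12.5270, 7.5601]; [7.5601, 6]]·[k, ln C]ᵀ = [14.4039, 9.7524]ᵀ.
Solving (det = 18.0074): k = 0.70496, ln C = 0.73714, so C = exp(0.73714) = 2.08994.

k = 0.7050, C = 2.0899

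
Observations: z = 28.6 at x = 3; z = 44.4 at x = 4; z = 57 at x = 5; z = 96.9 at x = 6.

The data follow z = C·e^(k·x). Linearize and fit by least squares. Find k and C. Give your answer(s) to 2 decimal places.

k = 0.39, C = 8.86

With ln zᵢ as the transformed response and xᵢ as the regressor:
AᵀA = [[86.0000, 18.0000]; [18.0000, 4]], rhs = [72.8905, 15.7634]ᵀ  (here Σx = 18.0000, Σ(x)² = 86.0000, Σln z = 15.7634, Σx·ln z = 72.8905).
Slope k = (n·Σx·ln z − Σx·Σln z)/(n·Σ(x)² − (Σx)²) = (4·72.8905 − 18.0000·15.7634)/20.0000 = 0.39106; ln C = (Σln z − k·Σx)/n = 2.18106, so C = exp(2.18106) = 8.85569.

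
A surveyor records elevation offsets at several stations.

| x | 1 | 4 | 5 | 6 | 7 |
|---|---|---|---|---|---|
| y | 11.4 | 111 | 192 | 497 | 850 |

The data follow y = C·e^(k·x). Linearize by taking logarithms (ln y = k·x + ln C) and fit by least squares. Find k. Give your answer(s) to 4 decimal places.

k = 0.7263

Let Y = ln y. Fitting Y = k·x + ln C by least squares:
Over the data: Σx = 23.0000, Σ(x)² = 127.0000, Σln y = 25.3545, Σx·ln y = 132.0274.
Normal system: [[127.0000, 23.0000]; [23.0000, 5]]·[k, ln C]ᵀ = [132.0274, 25.3545]ᵀ.
Δ = 127.0000·5 − (23.0000)² = 106.0000; k = (132.0274·5 − 23.0000·25.3545)/106.0000 = 0.72627, ln C = (127.0000·25.3545 − 23.0000·132.0274)/106.0000 = 1.73006.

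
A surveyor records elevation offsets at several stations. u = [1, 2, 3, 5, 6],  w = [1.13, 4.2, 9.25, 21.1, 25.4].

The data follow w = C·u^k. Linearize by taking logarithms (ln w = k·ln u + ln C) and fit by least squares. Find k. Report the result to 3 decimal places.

k = 1.761

Let Y = ln w. Fitting Y = k·ln u + ln C by least squares:
Σln u = 5.1930, Σ(ln u)² = 7.4881, Σln w = 10.0659, Σln u·ln w = 14.1422.
Equations: 7.4881·k + 5.1930·ln C = 14.1422;  5.1930·k + 5·ln C = 10.0659.
Δ = 7.4881·5 − (5.1930)² = 10.4737; k = (14.1422·5 − 5.1930·10.0659)/10.4737 = 1.76052, ln C = (7.4881·10.0659 − 5.1930·14.1422)/10.4737 = 0.18473.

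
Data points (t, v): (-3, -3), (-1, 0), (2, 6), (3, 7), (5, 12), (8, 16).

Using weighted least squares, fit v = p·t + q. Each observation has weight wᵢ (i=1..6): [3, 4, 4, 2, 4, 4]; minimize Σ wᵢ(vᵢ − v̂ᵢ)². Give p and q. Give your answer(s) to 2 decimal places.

p = 1.79, q = 2.21

The normal system MᵀWM·[p, q]ᵀ = MᵀWv is [[421, 53]; [53, 21]]·[p, q]ᵀ = [869, 141]ᵀ.
Eliminating q: 21·(row 1) − 53·(row 2) gives 6032·p = 21·869 − 53·141 = 10776, so p = 1347/754.
Then q = (141 − 53·(1347/754))/21 = 1663/754.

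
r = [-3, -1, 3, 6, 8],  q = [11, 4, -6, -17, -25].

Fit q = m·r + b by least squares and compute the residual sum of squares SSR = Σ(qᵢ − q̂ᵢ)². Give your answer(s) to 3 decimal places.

The normal equations are: 119·m + 13·b = -357;  13·m + 5·b = -33.
(Σr·r = 119, Σr = 13, Σ1 = 5, Σr·q = -357, Σq = -33.)
Eliminating b: 5·(row 1) − 13·(row 2) gives 426·m = 5·(-357) − 13·(-33) = -1356, so m = -226/71.
Then b = ((-33) − 13·(-226/71))/5 = 119/71.
Residuals: -16/71, -61/71, 133/71, 30/71, -86/71; SSR = 422/71.

SSR = 5.944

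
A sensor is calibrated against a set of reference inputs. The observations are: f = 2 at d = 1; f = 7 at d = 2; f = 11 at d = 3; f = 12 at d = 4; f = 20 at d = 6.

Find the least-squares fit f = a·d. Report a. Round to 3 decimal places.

a = 3.288

Setting ∂/∂a … = 0 gives: 66·a = 217.
Hence a = 217 / 66 ≈ 3.28788.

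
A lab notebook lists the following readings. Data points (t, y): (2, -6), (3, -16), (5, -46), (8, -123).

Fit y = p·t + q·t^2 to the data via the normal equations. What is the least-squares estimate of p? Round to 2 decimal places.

XᵀX·[p, q]ᵀ = Xᵀy reads: 102·p + 672·q = -1274;  672·p + 4818·q = -9190.
Eliminating q: 4818·(row 1) − 672·(row 2) gives 39852·p = 4818·(-1274) − 672·(-9190) = 37548, so p = 1043/1107.
Then q = ((-9190) − 672·(1043/1107))/4818 = -2257/1107.

p = 0.94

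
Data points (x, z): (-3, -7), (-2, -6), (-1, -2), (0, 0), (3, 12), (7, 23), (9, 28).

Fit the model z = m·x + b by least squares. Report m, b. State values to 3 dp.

Normal-equation sums: Σx·x = 153, Σx = 13, Σ1 = 7.
Moment sums: Σx·z = 484, Σz = 48.
MᵀM·[m, b]ᵀ = Mᵀz becomes [[153, 13]; [13, 7]]·[m, b]ᵀ = [484, 48]ᵀ.
det = 153·7 − 13² = 902.
m = (484·7 − 13·48)/902 = 1382/451; b = (153·48 − 13·484)/902 = 526/451.

m = 3.064, b = 1.166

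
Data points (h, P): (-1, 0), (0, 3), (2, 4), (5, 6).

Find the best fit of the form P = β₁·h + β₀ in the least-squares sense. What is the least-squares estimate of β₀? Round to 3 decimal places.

Forming AᵀA = [[30, 6]; [6, 4]] and AᵀP = [38, 13]ᵀ gives AᵀA·[β₁, β₀]ᵀ = AᵀP.
Δ = 30·4 − 6² = 84.
β₁ = (38·4 − 6·13)/84 = 37/42; β₀ = (30·13 − 6·38)/84 = 27/14.

β₀ = 1.929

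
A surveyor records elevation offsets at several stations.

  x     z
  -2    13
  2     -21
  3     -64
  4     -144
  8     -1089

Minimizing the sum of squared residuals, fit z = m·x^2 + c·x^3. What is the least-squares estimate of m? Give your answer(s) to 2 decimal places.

m = -1.02

Compute the Gram sums: Σx^2·x^2 = 4465, Σx^2·x^3 = 34035, Σx^3·x^3 = 267097.
Moment sums: Σx^2·z = -72608, Σx^3·z = -568784.
Determinant 4465·267097 − 34035² = 34206880.
m = ((-72608)·267097 − 34035·(-568784))/34206880 = -2175971/2137930; c = (4465·(-568784) − 34035·(-72608))/34206880 = -855091/427586.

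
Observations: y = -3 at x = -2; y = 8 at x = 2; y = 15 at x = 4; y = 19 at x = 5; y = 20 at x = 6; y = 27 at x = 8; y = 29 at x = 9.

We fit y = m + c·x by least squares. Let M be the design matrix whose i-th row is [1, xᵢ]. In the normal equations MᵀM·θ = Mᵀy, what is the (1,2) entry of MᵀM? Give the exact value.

Row 1 ↔ basis 1, column 2 ↔ basis x, so (MᵀM)_{1,2} = Σᵢ x = (1)·(-2) + (1)·(2) + (1)·(4) + (1)·(5) + (1)·(6) + (1)·(8) + (1)·(9) = 32.

32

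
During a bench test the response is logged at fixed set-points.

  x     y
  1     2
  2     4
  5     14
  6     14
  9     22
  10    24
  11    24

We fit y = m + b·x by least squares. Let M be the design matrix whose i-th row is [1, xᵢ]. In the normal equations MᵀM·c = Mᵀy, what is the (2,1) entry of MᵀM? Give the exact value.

Row 2 ↔ basis x, column 1 ↔ basis 1, so (MᵀM)_{2,1} = Σᵢ x = (1)·(1) + (2)·(1) + (5)·(1) + (6)·(1) + (9)·(1) + (10)·(1) + (11)·(1) = 44.

44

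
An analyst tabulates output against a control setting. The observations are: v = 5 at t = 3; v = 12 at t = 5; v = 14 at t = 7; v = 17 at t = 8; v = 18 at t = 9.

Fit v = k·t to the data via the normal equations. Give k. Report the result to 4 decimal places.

From the data, Σt·t = 228.
And Σt·v = 471.
Normal equations: [[228]]·[k]ᵀ = [471]ᵀ.
k = 471/228 = 2.06579.

k = 2.0658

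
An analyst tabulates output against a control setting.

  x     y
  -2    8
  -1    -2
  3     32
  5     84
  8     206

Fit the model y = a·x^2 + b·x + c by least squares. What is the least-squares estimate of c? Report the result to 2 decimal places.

c = -1.24

Compute the Gram sums: Σx^2·x^2 = 4819, Σx^2·x = 655, Σx^2 = 103, Σx·x = 103, Σx = 13, Σ1 = 5.
Moment sums: Σx^2·y = 15602, Σx·y = 2150, Σy = 328.
So MᵀM·[a, b, c]ᵀ = Mᵀy: [[4819, 655, 103]; [655, 103, 13]; [103, 13, 5]]·[a, b, c]ᵀ = [15602, 2150, 328]ᵀ.
Inverting the 3×3 Gram matrix, [a, b, c]ᵀ = [45755/15301, 2801/1391, -18916/15301]ᵀ.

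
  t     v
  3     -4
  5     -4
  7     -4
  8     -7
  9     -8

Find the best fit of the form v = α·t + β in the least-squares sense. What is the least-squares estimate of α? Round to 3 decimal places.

Setting ∂/∂α … = 0 gives: 228·α + 32·β = -188;  32·α + 5·β = -27.
Eliminating β: 5·(row 1) − 32·(row 2) gives 116·α = 5·(-188) − 32·(-27) = -76, so α = -19/29.
Then β = ((-27) − 32·(-19/29))/5 = -35/29.

α = -0.655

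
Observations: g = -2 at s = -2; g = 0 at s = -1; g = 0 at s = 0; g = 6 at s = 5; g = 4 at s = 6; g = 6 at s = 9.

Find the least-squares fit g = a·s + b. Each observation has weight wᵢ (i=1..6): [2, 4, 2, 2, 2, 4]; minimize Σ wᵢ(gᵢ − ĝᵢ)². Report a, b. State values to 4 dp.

a = 0.6860, b = 0.3563

The normal system AᵀWA·[a, b]ᵀ = AᵀWg is [[458, 50]; [50, 16]]·[a, b]ᵀ = [332, 40]ᵀ.
Eliminating b: 16·(row 1) − 50·(row 2) gives 4828·a = 16·332 − 50·40 = 3312, so a = 828/1207.
Then b = (40 − 50·(828/1207))/16 = 430/1207.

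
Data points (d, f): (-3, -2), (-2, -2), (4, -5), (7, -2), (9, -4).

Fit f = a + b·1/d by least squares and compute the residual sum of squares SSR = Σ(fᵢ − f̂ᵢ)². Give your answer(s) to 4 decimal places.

SSR = 4.1025

The normal system XᵀX·[a, b]ᵀ = Xᵀf is [[5, -83/252]; [-83/252, 28981/63504]]·[a, b]ᵀ = [-15, -79/252]ᵀ.
det = 5·(28981/63504) − (-83/252)² = 8626/3969.
a = ((-15)·(28981/63504) − (-83/252)·(-79/252))/(8626/3969) = -55159/17252; b = (5·(-79/252) − (-83/252)·(-15))/(8626/3969) = -12915/4313.
Residuals: 3435/17252, -5175/17252, -9093/8626, 28035/17252, -8109/17252; SSR = 17694/4313.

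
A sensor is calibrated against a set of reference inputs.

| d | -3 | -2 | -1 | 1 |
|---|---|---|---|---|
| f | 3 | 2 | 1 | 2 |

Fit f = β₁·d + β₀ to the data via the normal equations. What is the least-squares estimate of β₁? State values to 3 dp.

MᵀM·[β₁, β₀]ᵀ = Mᵀf reads: 15·β₁ + (-5)·β₀ = -12;  (-5)·β₁ + 4·β₀ = 8.
(Σd·d = 15, Σd = -5, Σ1 = 4, Σd·f = -12, Σf = 8.)
Eliminating β₀: 4·(row 1) − (-5)·(row 2) gives 35·β₁ = 4·(-12) − (-5)·8 = -8, so β₁ = -8/35.
Then β₀ = (8 − (-5)·(-8/35))/4 = 12/7.

β₁ = -0.229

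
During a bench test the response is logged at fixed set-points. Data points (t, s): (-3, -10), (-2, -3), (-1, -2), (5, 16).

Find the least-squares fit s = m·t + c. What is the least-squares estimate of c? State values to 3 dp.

c = 1.013

Forming AᵀA = [[39, -1]; [-1, 4]] and Aᵀs = [118, 1]ᵀ gives AᵀA·[m, c]ᵀ = Aᵀs.
Eliminating c: 4·(row 1) − (-1)·(row 2) gives 155·m = 4·118 − (-1)·1 = 473, so m = 473/155.
Then c = (1 − (-1)·(473/155))/4 = 157/155.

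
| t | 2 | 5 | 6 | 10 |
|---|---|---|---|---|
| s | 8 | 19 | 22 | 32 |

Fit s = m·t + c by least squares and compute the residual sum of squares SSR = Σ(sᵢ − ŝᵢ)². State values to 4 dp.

SSR = 3.9695

Entries of XᵀX: Σt·t = 165, Σt = 23, Σ1 = 4.
Right-hand side: Σt·s = 563, Σs = 81.
Eliminating c: 4·(row 1) − 23·(row 2) gives 131·m = 4·563 − 23·81 = 389, so m = 389/131.
Then c = (81 − 23·(389/131))/4 = 416/131.
Residuals: -146/131, 128/131, 132/131, -114/131; SSR = 520/131.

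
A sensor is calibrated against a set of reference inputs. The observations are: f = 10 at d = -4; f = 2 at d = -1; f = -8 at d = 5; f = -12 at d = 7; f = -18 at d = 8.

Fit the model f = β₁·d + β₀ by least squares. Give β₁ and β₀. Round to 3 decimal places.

Sums needed: Σd·d = 155, Σd = 15, Σ1 = 5.
Moment sums: Σd·f = -310, Σf = -26.
Δ = 155·5 − 15² = 550.
β₁ = ((-310)·5 − 15·(-26))/550 = -116/55; β₀ = (155·(-26) − 15·(-310))/550 = 62/55.

β₁ = -2.109, β₀ = 1.127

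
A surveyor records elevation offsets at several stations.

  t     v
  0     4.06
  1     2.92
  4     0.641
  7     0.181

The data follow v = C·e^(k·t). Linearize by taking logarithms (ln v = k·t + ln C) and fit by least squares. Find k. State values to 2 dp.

k = -0.45

With ln vᵢ as the transformed response and tᵢ as the regressor:
Over the data: Σt = 12.0000, Σ(t)² = 66.0000, Σln v = 0.3188, Σt·ln v = -12.6721.
Normal system: [[66.0000, 12.0000]; [12.0000, 4]]·[k, ln C]ᵀ = [-12.6721, 0.3188]ᵀ.
Slope k = (n·Σt·ln v − Σt·Σln v)/(n·Σ(t)² − (Σt)²) = (4·-12.6721 − 12.0000·0.3188)/120.0000 = -0.45428; ln C = (Σln v − k·Σt)/n = 1.44254.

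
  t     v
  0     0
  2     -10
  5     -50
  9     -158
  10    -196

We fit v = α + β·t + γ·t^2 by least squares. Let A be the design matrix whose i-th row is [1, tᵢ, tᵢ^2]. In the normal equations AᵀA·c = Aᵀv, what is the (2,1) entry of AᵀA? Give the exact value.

26

Row 2 ↔ basis t, column 1 ↔ basis 1, so (AᵀA)_{2,1} = Σᵢ t = (0)·(1) + (2)·(1) + (5)·(1) + (9)·(1) + (10)·(1) = 26.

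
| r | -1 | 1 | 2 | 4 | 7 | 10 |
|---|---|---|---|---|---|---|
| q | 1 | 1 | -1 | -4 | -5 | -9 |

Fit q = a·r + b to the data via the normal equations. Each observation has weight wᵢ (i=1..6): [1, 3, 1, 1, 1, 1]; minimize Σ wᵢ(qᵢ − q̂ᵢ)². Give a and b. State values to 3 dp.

a = -0.992, b = 1.225

Compute the Gram sums: Σwᵢ·r·r = 173, Σwᵢ·r = 25, Σwᵢ·1 = 8.
And Σwᵢ·r·q = -141, Σwᵢ·q = -15.
Eliminating b: 8·(row 1) − 25·(row 2) gives 759·a = 8·(-141) − 25·(-15) = -753, so a = -251/253.
Then b = ((-15) − 25·(-251/253))/8 = 310/253.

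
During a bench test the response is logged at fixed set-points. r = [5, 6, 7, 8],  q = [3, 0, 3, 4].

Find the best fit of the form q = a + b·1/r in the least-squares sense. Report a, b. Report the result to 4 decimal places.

a = 5.4023, b = -18.2957

With design matrix A, AᵀA = [[4, 533/840]; [533/840, 73249/705600]] and Aᵀq = [10, 107/70]ᵀ.
Eliminating b: (73249/705600)·(row 1) − (533/840)·(row 2) gives (2969/235200)·a = (73249/705600)·10 − (533/840)·(107/70) = 491/7200, so a = 48118/8907.
Then b = ((107/70) − (533/840)·(48118/8907))/(73249/705600) = -54320/2969.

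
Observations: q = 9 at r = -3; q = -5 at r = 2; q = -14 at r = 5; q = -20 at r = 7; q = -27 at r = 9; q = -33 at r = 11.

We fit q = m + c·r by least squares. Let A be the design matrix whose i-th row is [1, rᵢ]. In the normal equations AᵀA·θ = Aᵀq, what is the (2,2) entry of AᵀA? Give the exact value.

289

Row 2 ↔ basis r, column 2 ↔ basis r, so (AᵀA)_{2,2} = Σᵢ (r)·(r) = (-3)·(-3) + (2)·(2) + (5)·(5) + (7)·(7) + (9)·(9) + (11)·(11) = 289.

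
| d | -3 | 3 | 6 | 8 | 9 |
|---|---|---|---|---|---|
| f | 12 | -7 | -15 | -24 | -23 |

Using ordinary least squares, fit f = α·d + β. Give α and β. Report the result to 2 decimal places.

α = -3.05, β = 2.61

From the data, Σd·d = 199, Σd = 23, Σ1 = 5.
And Σd·f = -546, Σf = -57.
So MᵀM·[α, β]ᵀ = Mᵀf: [[199, 23]; [23, 5]]·[α, β]ᵀ = [-546, -57]ᵀ.
Determinant 199·5 − 23² = 466.
α = ((-546)·5 − 23·(-57))/466 = -1419/466; β = (199·(-57) − 23·(-546))/466 = 1215/466.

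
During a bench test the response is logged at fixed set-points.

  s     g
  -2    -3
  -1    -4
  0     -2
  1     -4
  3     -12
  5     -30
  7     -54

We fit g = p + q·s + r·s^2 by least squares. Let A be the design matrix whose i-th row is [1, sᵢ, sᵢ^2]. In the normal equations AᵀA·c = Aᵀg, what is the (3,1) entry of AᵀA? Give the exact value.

89

Row 3 ↔ basis s^2, column 1 ↔ basis 1, so (AᵀA)_{3,1} = Σᵢ s^2 = (4)·(1) + (1)·(1) + (0)·(1) + (1)·(1) + (9)·(1) + (25)·(1) + (49)·(1) = 89.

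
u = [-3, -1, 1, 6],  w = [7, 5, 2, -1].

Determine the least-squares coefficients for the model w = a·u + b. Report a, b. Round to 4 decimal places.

a = -0.8883, b = 3.9162

Compute the Gram sums: Σu·u = 47, Σu = 3, Σ1 = 4.
And Σu·w = -30, Σw = 13.
Normal equations: [[47, 3]; [3, 4]]·[a, b]ᵀ = [-30, 13]ᵀ.
Eliminating b: 4·(row 1) − 3·(row 2) gives 179·a = 4·(-30) − 3·13 = -159, so a = -159/179.
Then b = (13 − 3·(-159/179))/4 = 701/179.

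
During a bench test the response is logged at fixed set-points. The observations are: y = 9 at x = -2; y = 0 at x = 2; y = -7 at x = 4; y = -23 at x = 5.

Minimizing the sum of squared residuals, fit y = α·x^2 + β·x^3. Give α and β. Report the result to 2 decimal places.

Setting ∂/∂α … = 0 gives: 913·α + 4149·β = -651;  4149·α + 19849·β = -3395.
(Σx^2·x^2 = 913, Σx^2·x^3 = 4149, Σx^3·x^3 = 19849, Σx^2·y = -651, Σx^3·y = -3395.)
Eliminating β: 19849·(row 1) − 4149·(row 2) gives 907936·α = 19849·(-651) − 4149·(-3395) = 1164156, so α = 291039/226984.
Then β = ((-3395) − 4149·(291039/226984))/19849 = -99659/226984.

α = 1.28, β = -0.44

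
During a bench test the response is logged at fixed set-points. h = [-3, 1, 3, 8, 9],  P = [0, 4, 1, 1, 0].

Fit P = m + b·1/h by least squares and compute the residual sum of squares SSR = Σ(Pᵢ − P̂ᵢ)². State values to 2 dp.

With design matrix M, MᵀM = [[5, 89/72]; [89/72, 6481/5184]] and MᵀP = [6, 107/24]ᵀ.
det = 5·(6481/5184) − (89/72)² = 6121/1296.
m = (6·(6481/5184) − (89/72)·(107/24))/(6121/1296) = 10317/24484; b = (5·(107/24) − (89/72)·6)/(6121/1296) = 19278/6121.
Residuals: 15387/24484, 10507/24484, -11537/24484, 1132/6121, -18885/24484; SSR = 35019/24484.

SSR = 1.43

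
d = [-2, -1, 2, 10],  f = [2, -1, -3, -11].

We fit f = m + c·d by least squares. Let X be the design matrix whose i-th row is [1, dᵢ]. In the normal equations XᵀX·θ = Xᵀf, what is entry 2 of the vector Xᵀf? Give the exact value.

-119

Entry 2 ↔ basis d, so (Xᵀf)_{2} = Σᵢ (d)·fᵢ = (-2)·(2) + (-1)·(-1) + (2)·(-3) + (10)·(-11) = -119.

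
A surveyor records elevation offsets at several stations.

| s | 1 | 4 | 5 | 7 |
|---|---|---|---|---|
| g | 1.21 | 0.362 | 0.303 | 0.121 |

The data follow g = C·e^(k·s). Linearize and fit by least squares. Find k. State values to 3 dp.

k = -0.377

With ln gᵢ as the transformed response and sᵢ as the regressor:
Σs = 17.0000, Σ(s)² = 91.0000, Σln g = -4.1315, Σs·ln g = -24.6277.
Equations: 91.0000·k + 17.0000·ln C = -24.6277;  17.0000·k + 4·ln C = -4.1315.
Slope k = (n·Σs·ln g − Σs·Σln g)/(n·Σ(s)² − (Σs)²) = (4·-24.6277 − 17.0000·-4.1315)/75.0000 = -0.37701; ln C = (Σln g − k·Σs)/n = 0.56942.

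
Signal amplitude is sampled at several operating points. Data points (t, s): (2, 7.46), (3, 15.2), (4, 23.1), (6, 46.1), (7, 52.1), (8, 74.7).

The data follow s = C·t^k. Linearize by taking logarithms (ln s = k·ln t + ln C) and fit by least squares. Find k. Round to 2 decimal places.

k = 1.61

Taking logs, ln s = k·ln t + ln C, so regress ln s on ln t.
Over the data: Σln t = 8.9952, Σ(ln t)² = 14.9303, Σln s = 19.9681, Σln t·ln s = 32.2613.
Normal system: [[14.9303, 8.9952]; [8.9952, 6]]·[k, ln C]ᵀ = [32.2613, 19.9681]ᵀ.
Slope k = (n·Σln t·ln s − Σln t·Σln s)/(n·Σ(ln t)² − (Σln t)²) = (6·32.2613 − 8.9952·19.9681)/8.6686 = 1.60941; ln C = (Σln s − k·Σln t)/n = 0.91521.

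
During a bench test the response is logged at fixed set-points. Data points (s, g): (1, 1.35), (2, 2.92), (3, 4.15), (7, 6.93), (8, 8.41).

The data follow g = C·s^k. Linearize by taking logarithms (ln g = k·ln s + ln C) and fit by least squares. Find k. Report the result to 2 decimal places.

Taking logs, ln g = k·ln s + ln C, so regress ln g on ln s.
AᵀA = [[9.7980, 5.8171]; [5.8171, 5]], rhs = [10.5012, 6.8601]ᵀ  (here Σln s = 5.8171, Σ(ln s)² = 9.7980, Σln g = 6.8601, Σln s·ln g = 10.5012).
Δ = 9.7980·5 − (5.8171)² = 15.1514; k = (10.5012·5 − 5.8171·6.8601)/15.1514 = 0.83162, ln C = (9.7980·6.8601 − 5.8171·10.5012)/15.1514 = 0.40449.

k = 0.83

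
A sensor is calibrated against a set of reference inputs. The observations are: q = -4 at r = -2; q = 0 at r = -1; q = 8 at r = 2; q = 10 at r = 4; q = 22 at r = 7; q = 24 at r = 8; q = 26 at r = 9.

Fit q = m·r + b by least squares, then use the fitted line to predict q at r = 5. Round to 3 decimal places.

q̂ = 15.393

From the data, Σr·r = 219, Σr = 27, Σ1 = 7.
Moment sums: Σr·q = 644, Σq = 86.
Eliminating b: 7·(row 1) − 27·(row 2) gives 804·m = 7·644 − 27·86 = 2186, so m = 1093/402.
Then b = (86 − 27·(1093/402))/7 = 241/134.
At r = 5: q̂ = (1093/402)·(5) + (241/134)·(1) = 3094/201.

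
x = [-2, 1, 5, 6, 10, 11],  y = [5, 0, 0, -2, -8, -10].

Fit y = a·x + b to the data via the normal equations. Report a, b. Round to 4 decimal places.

Sums needed: Σx·x = 287, Σx = 31, Σ1 = 6.
Moment sums: Σx·y = -212, Σy = -15.
Normal equations: [[287, 31]; [31, 6]]·[a, b]ᵀ = [-212, -15]ᵀ.
Δ = 287·6 − 31² = 761.
a = ((-212)·6 − 31·(-15))/761 = -807/761; b = (287·(-15) − 31·(-212))/761 = 2267/761.

a = -1.0604, b = 2.9790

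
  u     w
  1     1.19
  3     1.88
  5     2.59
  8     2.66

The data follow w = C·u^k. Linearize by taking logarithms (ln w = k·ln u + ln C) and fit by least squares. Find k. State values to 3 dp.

k = 0.412

Let Y = ln w. Fitting Y = k·ln u + ln C by least squares:
Over the data: Σln u = 4.7875, Σ(ln u)² = 8.1213, Σln w = 2.7352, Σln u·ln w = 4.2595.
Normal system: [[8.1213, 4.7875]; [4.7875, 4]]·[k, ln C]ᵀ = [4.2595, 2.7352]ᵀ.
Slope k = (n·Σln u·ln w − Σln u·Σln w)/(n·Σ(ln u)² − (Σln u)²) = (4·4.2595 − 4.7875·2.7352)/9.5652 = 0.41226; ln C = (Σln w − k·Σln u)/n = 0.19038.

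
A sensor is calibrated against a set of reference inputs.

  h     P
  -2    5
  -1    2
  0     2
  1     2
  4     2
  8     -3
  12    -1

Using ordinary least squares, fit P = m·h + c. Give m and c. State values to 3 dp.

From the data, Σh·h = 230, Σh = 22, Σ1 = 7.
For AᵀP: Σh·P = -38, ΣP = 9.
AᵀA·[m, c]ᵀ = AᵀP becomes [[230, 22]; [22, 7]]·[m, c]ᵀ = [-38, 9]ᵀ.
det = 230·7 − 22² = 1126.
m = ((-38)·7 − 22·9)/1126 = -232/563; c = (230·9 − 22·(-38))/1126 = 1453/563.

m = -0.412, c = 2.581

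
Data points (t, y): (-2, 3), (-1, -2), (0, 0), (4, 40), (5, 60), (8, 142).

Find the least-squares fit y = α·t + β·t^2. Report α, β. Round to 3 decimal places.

Compute the Gram sums: Σt·t = 110, Σt·t^2 = 692, Σt^2·t^2 = 4994.
For Aᵀy: Σt·y = 1592, Σt^2·y = 11238.
So AᵀA·[α, β]ᵀ = Aᵀy: [[110, 692]; [692, 4994]]·[α, β]ᵀ = [1592, 11238]ᵀ.
Determinant 110·4994 − 692² = 70476.
α = (1592·4994 − 692·11238)/70476 = 43438/17619; β = (110·11238 − 692·1592)/70476 = 33629/17619.

α = 2.465, β = 1.909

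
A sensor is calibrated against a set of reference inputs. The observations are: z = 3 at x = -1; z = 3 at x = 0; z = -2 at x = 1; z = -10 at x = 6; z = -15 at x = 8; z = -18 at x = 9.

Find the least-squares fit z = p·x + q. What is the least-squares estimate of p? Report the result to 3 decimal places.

p = -2.083

Setting ∂/∂p … = 0 gives: 183·p + 23·q = -347;  23·p + 6·q = -39.
Eliminating q: 6·(row 1) − 23·(row 2) gives 569·p = 6·(-347) − 23·(-39) = -1185, so p = -1185/569.
Then q = ((-39) − 23·(-1185/569))/6 = 844/569.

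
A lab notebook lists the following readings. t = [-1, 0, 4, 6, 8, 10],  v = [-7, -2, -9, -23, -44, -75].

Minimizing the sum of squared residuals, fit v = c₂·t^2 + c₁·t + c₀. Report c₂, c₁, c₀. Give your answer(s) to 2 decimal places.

With design matrix M, MᵀM = [[15649, 1791, 217]; [1791, 217, 27]; [217, 27, 6]] and Mᵀv = [-11295, -1269, -160]ᵀ.
Row-reducing yields c₂ = -59164/61177, c₁ = 152910/61177, c₀ = -179717/61177.

c₂ = -0.97, c₁ = 2.50, c₀ = -2.94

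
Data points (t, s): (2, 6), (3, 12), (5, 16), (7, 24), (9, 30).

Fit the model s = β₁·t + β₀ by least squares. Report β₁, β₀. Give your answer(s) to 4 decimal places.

Compute the Gram sums: Σt·t = 168, Σt = 26, Σ1 = 5.
Right-hand side: Σt·s = 566, Σs = 88.
Eliminating β₀: 5·(row 1) − 26·(row 2) gives 164·β₁ = 5·566 − 26·88 = 542, so β₁ = 271/82.
Then β₀ = (88 − 26·(271/82))/5 = 17/41.

β₁ = 3.3049, β₀ = 0.4146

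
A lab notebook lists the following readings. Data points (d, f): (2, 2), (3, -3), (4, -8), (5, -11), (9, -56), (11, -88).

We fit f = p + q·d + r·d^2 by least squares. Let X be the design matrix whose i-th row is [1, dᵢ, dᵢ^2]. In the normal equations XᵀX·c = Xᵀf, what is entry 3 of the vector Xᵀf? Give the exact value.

-15606

Entry 3 ↔ basis d^2, so (Xᵀf)_{3} = Σᵢ (d^2)·fᵢ = (4)·(2) + (9)·(-3) + (16)·(-8) + (25)·(-11) + (81)·(-56) + (121)·(-88) = -15606.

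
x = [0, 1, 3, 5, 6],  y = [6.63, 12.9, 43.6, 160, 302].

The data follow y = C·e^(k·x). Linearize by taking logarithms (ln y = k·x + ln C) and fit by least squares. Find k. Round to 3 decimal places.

Linearized form: ln y = k·x + ln C. From the 5 transformed points,
Σx = 15.0000, Σ(x)² = 71.0000, Σln y = 19.0095, Σx·ln y = 73.5208.
Equations: 71.0000·k + 15.0000·ln C = 73.5208;  15.0000·k + 5·ln C = 19.0095.
Slope k = (n·Σx·ln y − Σx·Σln y)/(n·Σ(x)² − (Σx)²) = (5·73.5208 − 15.0000·19.0095)/130.0000 = 0.63432; ln C = (Σln y − k·Σx)/n = 1.89893.

k = 0.634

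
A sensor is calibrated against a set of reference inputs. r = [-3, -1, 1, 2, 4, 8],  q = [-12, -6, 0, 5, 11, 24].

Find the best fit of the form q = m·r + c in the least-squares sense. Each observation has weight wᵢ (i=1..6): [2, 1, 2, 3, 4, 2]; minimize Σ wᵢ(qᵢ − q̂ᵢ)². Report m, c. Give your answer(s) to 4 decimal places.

Normal-equation sums: Σwᵢ·r·r = 225, Σwᵢ·r = 33, Σwᵢ·1 = 14.
For MᵀWq: Σwᵢ·r·q = 668, Σwᵢ·q = 77.
det = 225·14 − 33² = 2061.
m = (668·14 − 33·77)/2061 = 6811/2061; c = (225·77 − 33·668)/2061 = -1573/687.

m = 3.3047, c = -2.2897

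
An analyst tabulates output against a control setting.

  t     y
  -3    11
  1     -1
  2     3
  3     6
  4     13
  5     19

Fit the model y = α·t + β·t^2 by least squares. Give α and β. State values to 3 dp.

Forming XᵀX = [[64, 198]; [198, 1060]] and Xᵀy = [137, 847]ᵀ gives XᵀX·[α, β]ᵀ = Xᵀy.
Eliminating β: 1060·(row 1) − 198·(row 2) gives 28636·α = 1060·137 − 198·847 = -22486, so α = -11243/14318.
Then β = (847 − 198·(-11243/14318))/1060 = 13541/14318.

α = -0.785, β = 0.946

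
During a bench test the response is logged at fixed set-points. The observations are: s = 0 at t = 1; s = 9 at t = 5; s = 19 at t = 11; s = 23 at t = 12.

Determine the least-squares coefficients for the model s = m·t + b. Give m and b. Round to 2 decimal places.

m = 1.98, b = -1.64

The normal equations are: 291·m + 29·b = 530;  29·m + 4·b = 51.
(Σt·t = 291, Σt = 29, Σ1 = 4, Σt·s = 530, Σs = 51.)
det = 291·4 − 29² = 323.
m = (530·4 − 29·51)/323 = 641/323; b = (291·51 − 29·530)/323 = -529/323.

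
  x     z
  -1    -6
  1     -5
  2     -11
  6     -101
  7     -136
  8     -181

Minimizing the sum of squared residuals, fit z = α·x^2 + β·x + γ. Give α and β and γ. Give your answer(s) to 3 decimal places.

MᵀM·[α, β, γ]ᵀ = Mᵀz reads: 7811·α + 1079·β + 155·γ = -21939;  1079·α + 155·β + 23·γ = -3027;  155·α + 23·β + 6·γ = -440.
(Σx^2·x^2 = 7811, Σx^2·x = 1079, Σx^2 = 155, Σx·x = 155, Σx = 23, Σ1 = 6, Σx^2·z = -21939, Σx·z = -3027, Σz = -440.)
Inverting the 3×3 Gram matrix, [α, β, γ]ᵀ = [-28373/9680, 11697/9680, -247/110]ᵀ.

α = -2.931, β = 1.208, γ = -2.245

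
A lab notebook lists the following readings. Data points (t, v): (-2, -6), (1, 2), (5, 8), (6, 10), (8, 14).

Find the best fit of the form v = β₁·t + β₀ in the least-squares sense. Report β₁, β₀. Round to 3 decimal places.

With design matrix X, XᵀX = [[130, 18]; [18, 5]] and Xᵀv = [226, 28]ᵀ.
Δ = 130·5 − 18² = 326.
β₁ = (226·5 − 18·28)/326 = 313/163; β₀ = (130·28 − 18·226)/326 = -214/163.

β₁ = 1.920, β₀ = -1.313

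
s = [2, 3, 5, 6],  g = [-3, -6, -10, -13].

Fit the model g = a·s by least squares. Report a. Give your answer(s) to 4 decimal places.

a = -2.0541

Compute the Gram sums: Σs·s = 74.
For Mᵀg: Σs·g = -152.
Hence a = -152 / 74 ≈ -2.05405.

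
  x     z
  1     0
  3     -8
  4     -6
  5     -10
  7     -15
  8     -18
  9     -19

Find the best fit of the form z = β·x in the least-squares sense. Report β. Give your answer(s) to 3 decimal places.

Entries of AᵀA: Σx·x = 245.
For Aᵀz: Σx·z = -518.
So AᵀA·[β]ᵀ = Aᵀz: [[245]]·[β]ᵀ = [-518]ᵀ.
Hence β = -518 / 245 ≈ -2.11429.

β = -2.114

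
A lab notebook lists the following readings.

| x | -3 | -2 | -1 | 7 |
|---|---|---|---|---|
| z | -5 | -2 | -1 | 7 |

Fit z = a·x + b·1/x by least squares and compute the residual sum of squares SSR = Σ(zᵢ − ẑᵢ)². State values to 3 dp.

SSR = 3.356

Sums needed: Σx·x = 63, Σx·1/x = 4, Σ1/x·1/x = 2437/1764.
For Aᵀz: Σx·z = 69, Σ1/x·z = 14/3.
Determinant 63·(2437/1764) − 4² = 1989/28.
a = (69·(2437/1764) − 4·(14/3))/(1989/28) = 15025/13923; b = (63·(14/3) − 4·69)/(1989/28) = 56/221.
Residuals: -2596/1547, 3968/13923, 4630/13923, -1174/1989; SSR = 5192/1547.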